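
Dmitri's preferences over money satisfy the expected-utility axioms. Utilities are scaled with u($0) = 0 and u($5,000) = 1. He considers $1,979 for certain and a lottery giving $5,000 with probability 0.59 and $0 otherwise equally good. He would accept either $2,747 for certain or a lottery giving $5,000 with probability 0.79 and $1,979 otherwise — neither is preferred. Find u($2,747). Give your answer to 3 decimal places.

0.914

First, u($1,979) = 0.59·u($5,000) + 0.41·u($0) = 0.59.
The second indifference gives u($2,747) = 0.79·u($5,000) + 0.21·u($1,979) = 0.79·1.00 + 0.21·0.59 = 0.9139.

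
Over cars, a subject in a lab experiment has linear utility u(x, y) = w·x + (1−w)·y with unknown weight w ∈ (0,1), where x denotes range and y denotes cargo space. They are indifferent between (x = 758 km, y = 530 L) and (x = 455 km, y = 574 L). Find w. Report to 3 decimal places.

w = 0.127

Equating utilities: w·758 + (1−w)·530 = w·455 + (1−w)·574.
Collecting terms: w·303 = (1−w)·44.
Hence w = 44/(303+44) = 44/347 = 0.127.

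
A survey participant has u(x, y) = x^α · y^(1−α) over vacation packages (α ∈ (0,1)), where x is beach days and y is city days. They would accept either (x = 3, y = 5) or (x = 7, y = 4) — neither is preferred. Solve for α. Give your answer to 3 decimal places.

Set the two utilities equal: 3^α·5^(1−α) = 7^α·4^(1−α).
Rearrange to (3/7)^α = (4/5)^(1−α) and take logs: α·-0.847298 = (1−α)·-0.223144.
Thus α·(-1.070442) = -0.223144, so α = -0.223144/-1.070442 ≈ 0.208.

α ≈ 0.208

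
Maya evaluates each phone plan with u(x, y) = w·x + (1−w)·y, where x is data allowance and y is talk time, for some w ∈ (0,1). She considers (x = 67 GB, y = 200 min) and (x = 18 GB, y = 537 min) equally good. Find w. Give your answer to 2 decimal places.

w = 0.87

Equating utilities: w·67 + (1−w)·200 = w·18 + (1−w)·537.
Collecting terms: w·49 = (1−w)·337.
So w/(1−w) = 337/49 = 6.8776, giving w = 337/(49+337) = 0.87.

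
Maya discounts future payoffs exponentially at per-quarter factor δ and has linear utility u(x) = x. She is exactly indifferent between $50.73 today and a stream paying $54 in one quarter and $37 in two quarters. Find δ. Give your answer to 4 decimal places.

δ ≈ 0.6500

Equating present values: 50.73 = 54δ + 37δ².
Rearranged: 37δ² + 54δ − 50.73 = 0.
By the quadratic formula (taking the positive root), δ = (−54 + √10424.04) / 74 ≈ 0.6500.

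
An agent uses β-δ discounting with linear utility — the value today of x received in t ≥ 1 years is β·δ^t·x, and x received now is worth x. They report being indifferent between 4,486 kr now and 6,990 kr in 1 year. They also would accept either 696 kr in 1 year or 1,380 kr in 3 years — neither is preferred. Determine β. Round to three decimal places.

β ≈ 0.904

The second indifference involves only future payoffs, so β cancels: β·δ^1·696 = β·δ^3·1380, giving δ^2 = 696/1380 = 0.50435, so δ = 0.71017.
Now use the now-vs-future pair: 4486 = β·δ·6990 gives β = 4486/(0.71017·6990) ≈ 0.904.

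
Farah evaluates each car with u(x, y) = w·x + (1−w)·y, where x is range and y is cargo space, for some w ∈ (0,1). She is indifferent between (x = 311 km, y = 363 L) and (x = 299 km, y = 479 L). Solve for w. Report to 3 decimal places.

Indifference: w·311 + (1−w)·363 = w·299 + (1−w)·479.
w·(311−299) = (1−w)·(479−363), i.e. w·12 = (1−w)·116.
So w/(1−w) = 116/12 = 9.6667, giving w = 116/(12+116) = 0.906.

w = 0.906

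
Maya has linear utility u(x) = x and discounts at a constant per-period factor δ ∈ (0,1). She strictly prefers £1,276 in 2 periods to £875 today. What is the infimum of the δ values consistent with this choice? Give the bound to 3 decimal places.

δ > 0.828

Under u(x) = x this choice says 875 < δ^2·1276.
Hence δ^2 > 875/1276 = 0.68574, and x ↦ x^(1/2) is increasing on (0,∞).
δ > (875/1276)^(1/2) ≈ 0.828.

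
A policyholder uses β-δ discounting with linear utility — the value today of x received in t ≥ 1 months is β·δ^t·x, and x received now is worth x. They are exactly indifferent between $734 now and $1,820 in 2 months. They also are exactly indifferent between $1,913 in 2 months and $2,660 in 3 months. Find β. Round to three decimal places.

β ≈ 0.780

The second indifference involves only future payoffs, so β cancels: β·δ^2·1913 = β·δ^3·2660, giving δ = 1913/2660 = 0.71917.
Substituting δ into 734 = β·δ^2·1820: β = 734/(941.322) ≈ 0.780.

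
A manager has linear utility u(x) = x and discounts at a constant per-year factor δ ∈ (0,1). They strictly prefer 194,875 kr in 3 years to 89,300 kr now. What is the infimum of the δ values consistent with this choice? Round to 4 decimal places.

δ > 0.7710

The preference means 89300 < δ^3·194875.
So δ^3 > 89300/194875 = 0.45824; taking the cube root of both positive sides preserves the inequality.
δ > 0.45824^(1/3) = 0.7710.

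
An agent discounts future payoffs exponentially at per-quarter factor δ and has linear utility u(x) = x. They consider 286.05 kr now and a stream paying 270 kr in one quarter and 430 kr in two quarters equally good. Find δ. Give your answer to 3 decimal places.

δ ≈ 0.560

The stream is worth 270δ + 430δ² today, so 270δ + 430δ² = 286.05.
Rearranged: 430δ² + 270δ − 286.05 = 0.
δ = (−270 + √(270² + 4·430·286.05)) / (2·430) = (−270 + √564906.00) / 860 ≈ 0.560.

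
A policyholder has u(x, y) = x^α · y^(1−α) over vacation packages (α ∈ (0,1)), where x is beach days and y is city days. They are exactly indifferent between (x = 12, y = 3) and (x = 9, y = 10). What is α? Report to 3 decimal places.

The Cobb–Douglas utilities coincide, so 12^α·3^(1−α) = 9^α·10^(1−α).
Rearrange to (12/9)^α = (10/3)^(1−α) and take logs: α·0.287682 = (1−α)·1.203973.
With A = 0.287682 and B = 1.203973: α·A = (1−α)·B, so α = B/(A+B) = 1.203973/1.491655 ≈ 0.807.

α ≈ 0.807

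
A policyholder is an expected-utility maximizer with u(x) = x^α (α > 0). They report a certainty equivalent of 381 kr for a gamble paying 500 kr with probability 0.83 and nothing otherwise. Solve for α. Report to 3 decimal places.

The lottery's expected utility is 0.83·u(500) + 0.17·u(0) = 0.83·500^α (since u(0) = 0 for α > 0).
Indifference: 381^α = 0.83·500^α, so (381/500)^α = 0.83.
α = ln(0.83) / ln(381/500) = -0.186330/-0.271809 ≈ 0.686.

α ≈ 0.686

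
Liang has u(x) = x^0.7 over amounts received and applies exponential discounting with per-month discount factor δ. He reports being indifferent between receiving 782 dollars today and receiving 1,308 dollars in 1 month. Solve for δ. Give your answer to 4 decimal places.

δ ≈ 0.6976

Indifference means u(782) = δ · u(1308), so δ = u(782)/u(1308).
With u(x) = x^0.7: δ = 782^0.7/1308^0.7 = (782/1308)^0.7 = 0.69762.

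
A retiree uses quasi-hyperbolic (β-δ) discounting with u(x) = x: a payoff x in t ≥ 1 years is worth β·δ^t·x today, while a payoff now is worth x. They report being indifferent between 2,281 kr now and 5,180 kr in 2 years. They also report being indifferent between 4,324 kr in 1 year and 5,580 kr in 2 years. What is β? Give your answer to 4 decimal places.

Both payoffs in the second observation are in the future, so β drops out: δ^1·4324 = δ^2·5580 ⇒ δ = 4324/5580 = 0.77491.
Substituting δ into 2281 = β·δ^2·5180: β = 2281/(3110.518) ≈ 0.7333.

β ≈ 0.7333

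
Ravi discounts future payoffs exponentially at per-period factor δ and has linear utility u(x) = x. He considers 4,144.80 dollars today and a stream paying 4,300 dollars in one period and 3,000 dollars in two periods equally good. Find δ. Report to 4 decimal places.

δ ≈ 0.6600

Present value of the stream is 4300·δ + 3000·δ². Indifference gives 4300δ + 3000δ² = 4144.80.
Rearranged: 3000δ² + 4300δ − 4144.80 = 0.
The positive root is δ = [−4300 + √(4300² + 4·3000·4144.80)] / (2·3000) = (−4300 + 8260.000)/6000 ≈ 0.6600.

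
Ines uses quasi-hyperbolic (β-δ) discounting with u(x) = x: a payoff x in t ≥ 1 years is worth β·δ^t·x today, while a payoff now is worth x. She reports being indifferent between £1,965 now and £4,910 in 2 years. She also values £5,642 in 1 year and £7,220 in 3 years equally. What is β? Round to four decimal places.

From the later pair, β·δ^1·5642 = β·δ^3·7220; dividing through, δ^2 = 5642/7220 = 0.78144, so δ = 0.88399.
The first indifference: 1965 = β·δ^2·4910, so β = 1965/(δ^2·4910) = 1965/(0.78144·4910) ≈ 0.5121.

β ≈ 0.5121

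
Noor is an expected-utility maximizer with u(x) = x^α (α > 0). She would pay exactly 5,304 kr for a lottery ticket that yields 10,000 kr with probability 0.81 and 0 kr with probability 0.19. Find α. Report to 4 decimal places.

α ≈ 0.3323

The lottery's expected utility is 0.81·u(10000) + 0.19·u(0) = 0.81·10000^α (since u(0) = 0 for α > 0).
Setting u(5304) equal to that: 5304^α = 0.81·10000^α ⇒ (5304/10000)^α = 0.81.
Take logs: α = ln 0.81 / ln(5304/10000) ≈ 0.332303.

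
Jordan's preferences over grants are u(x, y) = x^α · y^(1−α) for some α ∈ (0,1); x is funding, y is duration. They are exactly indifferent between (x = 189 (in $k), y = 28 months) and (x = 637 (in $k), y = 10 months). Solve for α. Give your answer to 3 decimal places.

α ≈ 0.459

The Cobb–Douglas utilities coincide, so 189^α·28^(1−α) = 637^α·10^(1−α).
Taking logs: α·ln 189 + (1−α)·ln 28 = α·ln 637 + (1−α)·ln 10, i.e. α·-1.215023 = (1−α)·-1.029619.
So α/(1−α) = (-1.029619)/(-1.215023) = 0.847407, and α = 0.847407/1.847407 ≈ 0.459.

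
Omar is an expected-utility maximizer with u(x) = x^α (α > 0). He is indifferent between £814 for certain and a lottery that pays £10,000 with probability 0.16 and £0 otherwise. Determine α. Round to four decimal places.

α ≈ 0.7306

EU(lottery) = 0.16·10000^α + 0.84·0 = 0.16·10000^α.
Setting u(814) equal to that: 814^α = 0.16·10000^α ⇒ (814/10000)^α = 0.16.
Taking logs: α·ln(814/10000) = ln(0.16), so α = -1.8325815 / -2.5083800 ≈ 0.7306.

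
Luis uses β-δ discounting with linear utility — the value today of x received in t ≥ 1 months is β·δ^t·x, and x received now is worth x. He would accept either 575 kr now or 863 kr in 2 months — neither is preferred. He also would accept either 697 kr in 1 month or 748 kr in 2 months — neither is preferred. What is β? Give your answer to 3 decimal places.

β ≈ 0.767

The second indifference involves only future payoffs, so β cancels: β·δ^1·697 = β·δ^2·748, giving δ = 697/748 = 0.93182.
The first indifference: 575 = β·δ^2·863, so β = 575/(δ^2·863) = 575/(0.86829·863) ≈ 0.767.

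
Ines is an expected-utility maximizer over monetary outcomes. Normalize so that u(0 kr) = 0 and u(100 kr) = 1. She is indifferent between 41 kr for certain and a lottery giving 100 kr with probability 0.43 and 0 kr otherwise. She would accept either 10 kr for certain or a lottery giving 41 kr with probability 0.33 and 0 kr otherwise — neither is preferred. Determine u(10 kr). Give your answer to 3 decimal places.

0.142

The first gamble pins u(41 kr): it must equal 0.43·1 + 0.57·0 = 0.43.
Chaining: u(10 kr) = 0.33·0.43 + 0.67·0.00 = 0.1419.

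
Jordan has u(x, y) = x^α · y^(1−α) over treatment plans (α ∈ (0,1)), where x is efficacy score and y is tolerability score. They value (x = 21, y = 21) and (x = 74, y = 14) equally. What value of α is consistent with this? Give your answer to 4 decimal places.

α ≈ 0.2435

Set the two utilities equal: 21^α·21^(1−α) = 74^α·14^(1−α).
Rearrange to (21/74)^α = (14/21)^(1−α) and take logs: α·-1.2595427 = (1−α)·-0.4054651.
So α/(1−α) = (-0.4054651)/(-1.2595427) = 0.3219145, and α = 0.3219145/1.3219145 ≈ 0.2435.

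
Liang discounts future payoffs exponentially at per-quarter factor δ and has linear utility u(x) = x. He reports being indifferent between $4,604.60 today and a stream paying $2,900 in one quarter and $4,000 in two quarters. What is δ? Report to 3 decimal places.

Equating present values: 4604.60 = 2900δ + 4000δ².
That is, 4000δ² + 2900δ − 4604.60 = 0, a quadratic in δ.
By the quadratic formula (taking the positive root), δ = (−2900 + √82083600.00) / 8000 ≈ 0.770.

δ ≈ 0.770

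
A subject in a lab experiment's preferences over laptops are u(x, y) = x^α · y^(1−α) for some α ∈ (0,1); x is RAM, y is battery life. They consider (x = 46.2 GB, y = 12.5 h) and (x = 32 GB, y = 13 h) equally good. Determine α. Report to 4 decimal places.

α ≈ 0.0965

The Cobb–Douglas utilities coincide, so 46.2^α·12.5^(1−α) = 32^α·13^(1−α).
Taking logs: α·ln 46.2 + (1−α)·ln 12.5 = α·ln 32 + (1−α)·ln 13, i.e. α·0.3672439 = (1−α)·0.0392207.
So α/(1−α) = (0.0392207)/(0.3672439) = 0.1067974, and α = 0.1067974/1.1067974 ≈ 0.0965.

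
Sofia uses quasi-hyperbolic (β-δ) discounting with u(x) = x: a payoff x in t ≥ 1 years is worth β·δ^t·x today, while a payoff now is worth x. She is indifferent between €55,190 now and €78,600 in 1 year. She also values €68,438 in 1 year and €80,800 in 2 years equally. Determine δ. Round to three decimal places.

Both payoffs in the second observation are in the future, so β drops out: δ^1·68438 = δ^2·80800 ⇒ δ = 68438/80800 = 0.84700.

δ ≈ 0.847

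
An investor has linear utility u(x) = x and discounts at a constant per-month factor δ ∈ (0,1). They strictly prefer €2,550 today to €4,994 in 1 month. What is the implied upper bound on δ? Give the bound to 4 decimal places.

Comparing present values: 2550 > δ·4994.
So δ < 2550/4994 = 0.51061.

δ < 0.5106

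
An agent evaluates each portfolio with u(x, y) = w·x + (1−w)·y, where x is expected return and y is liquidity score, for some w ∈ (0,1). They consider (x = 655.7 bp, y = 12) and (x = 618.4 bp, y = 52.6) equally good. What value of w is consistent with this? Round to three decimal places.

Indifference: w·655.7 + (1−w)·12 = w·618.4 + (1−w)·52.6.
Collecting terms: w·37.3 = (1−w)·40.6.
So w/(1−w) = 40.6/37.3 = 1.0885, giving w = 40.6/(37.3+40.6) = 0.521.

w = 0.521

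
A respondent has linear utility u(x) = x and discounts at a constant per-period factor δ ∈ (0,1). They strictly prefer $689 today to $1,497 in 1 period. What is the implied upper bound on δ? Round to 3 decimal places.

δ < 0.460

The preference means 689 > δ·1497.
So δ < 689/1497 = 0.46025.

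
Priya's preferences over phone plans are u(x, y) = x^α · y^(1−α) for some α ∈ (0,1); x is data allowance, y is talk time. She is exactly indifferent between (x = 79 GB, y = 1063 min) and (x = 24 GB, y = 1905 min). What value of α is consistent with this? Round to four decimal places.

α ≈ 0.3287

The Cobb–Douglas utilities coincide, so 79^α·1063^(1−α) = 24^α·1905^(1−α).
Rearrange to (79/24)^α = (1905/1063)^(1−α) and take logs: α·1.1913940 = (1−α)·0.5833869.
Thus α·(1.7747809) = 0.5833869, so α = 0.5833869/1.7747809 ≈ 0.3287.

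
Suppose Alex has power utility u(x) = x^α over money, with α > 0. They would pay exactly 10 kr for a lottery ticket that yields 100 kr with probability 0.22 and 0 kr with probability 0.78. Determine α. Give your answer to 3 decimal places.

EU(lottery) = 0.22·100^α + 0.78·0 = 0.22·100^α.
Indifference: 10^α = 0.22·100^α, so (10/100)^α = 0.22.
Take logs: α = ln 0.22 / ln(10/100) ≈ 0.65758.

α ≈ 0.658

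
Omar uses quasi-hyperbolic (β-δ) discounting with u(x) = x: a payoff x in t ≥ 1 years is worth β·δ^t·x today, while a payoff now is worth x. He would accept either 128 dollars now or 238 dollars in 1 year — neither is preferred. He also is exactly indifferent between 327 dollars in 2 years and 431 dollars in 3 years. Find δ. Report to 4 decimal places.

The second indifference involves only future payoffs, so β cancels: β·δ^2·327 = β·δ^3·431, giving δ = 327/431 = 0.75870.

δ ≈ 0.7587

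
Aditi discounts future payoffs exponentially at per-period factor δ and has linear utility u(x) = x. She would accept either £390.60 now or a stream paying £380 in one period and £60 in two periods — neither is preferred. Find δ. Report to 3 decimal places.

Equating present values: 390.60 = 380δ + 60δ².
That is, 60δ² + 380δ − 390.60 = 0, a quadratic in δ.
δ = (−380 + √(380² + 4·60·390.60)) / (2·60) = (−380 + √238144.00) / 120 ≈ 0.900.

δ ≈ 0.900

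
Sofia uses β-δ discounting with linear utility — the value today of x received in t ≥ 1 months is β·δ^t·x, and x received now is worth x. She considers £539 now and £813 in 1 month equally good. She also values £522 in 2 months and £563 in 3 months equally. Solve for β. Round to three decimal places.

β ≈ 0.715

From the later pair, β·δ^2·522 = β·δ^3·563; dividing through, δ = 522/563 = 0.92718.
The first indifference: 539 = β·δ·813, so β = 539/(δ·813) = 539/(0.92718·813) ≈ 0.715.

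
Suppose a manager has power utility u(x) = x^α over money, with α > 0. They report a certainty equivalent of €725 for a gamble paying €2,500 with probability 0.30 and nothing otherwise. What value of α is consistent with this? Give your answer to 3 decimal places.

α ≈ 0.973

Since u(0) = 0, the lottery's EU is 0.30·2500^α.
Equating: 725^α = 0.30·2500^α, i.e. 0.2900^α = 0.30.
Taking logs: α·ln(725/2500) = ln(0.30), so α = -1.203973 / -1.237874 ≈ 0.973.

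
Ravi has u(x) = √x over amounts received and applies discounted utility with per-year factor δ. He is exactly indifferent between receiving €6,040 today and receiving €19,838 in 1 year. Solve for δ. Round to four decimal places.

Indifference means u(6040) = δ · u(19838), so δ = u(6040)/u(19838).
Since u(x) = √x, δ = √(6040/19838) = 0.55178.

δ ≈ 0.5518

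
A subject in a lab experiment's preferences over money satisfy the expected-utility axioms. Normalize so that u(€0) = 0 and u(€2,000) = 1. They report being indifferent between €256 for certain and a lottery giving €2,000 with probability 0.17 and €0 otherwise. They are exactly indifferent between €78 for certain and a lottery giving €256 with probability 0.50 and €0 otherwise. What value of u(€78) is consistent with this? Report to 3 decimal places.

0.085

The first gamble pins u(€256): it must equal 0.17·1 + 0.83·0 = 0.17.
The second indifference gives u(€78) = 0.50·u(€256) + 0.50·u(€0) = 0.50·0.17 + 0.50·0.00 = 0.0850.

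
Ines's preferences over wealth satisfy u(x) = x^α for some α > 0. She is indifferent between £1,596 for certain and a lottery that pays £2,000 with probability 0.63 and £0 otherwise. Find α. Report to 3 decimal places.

α ≈ 2.048

EU(lottery) = 0.63·2000^α + 0.37·0 = 0.63·2000^α.
Indifference: 1596^α = 0.63·2000^α, so (1596/2000)^α = 0.63.
Taking logs: α·ln(1596/2000) = ln(0.63), so α = -0.462035 / -0.225647 ≈ 2.048.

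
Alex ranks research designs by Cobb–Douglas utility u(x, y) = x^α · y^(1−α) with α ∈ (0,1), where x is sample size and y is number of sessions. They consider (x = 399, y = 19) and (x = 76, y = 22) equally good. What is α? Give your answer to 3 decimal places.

α ≈ 0.081

Indifference: 399^α · 19^(1−α) = 76^α · 22^(1−α).
(399/76)^α = (22/19)^(1−α); take logs: α·ln(399/76) = (1−α)·ln(22/19), i.e. α·1.658228 = (1−α)·0.146603.
So α/(1−α) = (0.146603)/(1.658228) = 0.088409, and α = 0.088409/1.088409 ≈ 0.081.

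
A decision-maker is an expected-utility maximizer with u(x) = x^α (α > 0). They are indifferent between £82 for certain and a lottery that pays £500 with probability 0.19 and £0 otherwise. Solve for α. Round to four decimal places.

α ≈ 0.9186

EU(lottery) = 0.19·500^α + 0.81·0 = 0.19·500^α.
Equating: 82^α = 0.19·500^α, i.e. 0.1640^α = 0.19.
Take logs: α = ln 0.19 / ln(82/500) ≈ 0.918602.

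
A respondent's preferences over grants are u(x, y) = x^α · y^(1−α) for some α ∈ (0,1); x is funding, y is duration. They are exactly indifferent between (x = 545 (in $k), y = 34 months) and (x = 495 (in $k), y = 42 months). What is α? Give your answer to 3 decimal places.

α ≈ 0.687

Set the two utilities equal: 545^α·34^(1−α) = 495^α·42^(1−α).
Taking logs: α·ln 545 + (1−α)·ln 34 = α·ln 495 + (1−α)·ln 42, i.e. α·0.096228 = (1−α)·0.211309.
With A = 0.096228 and B = 0.211309: α·A = (1−α)·B, so α = B/(A+B) = 0.211309/0.307537 ≈ 0.687.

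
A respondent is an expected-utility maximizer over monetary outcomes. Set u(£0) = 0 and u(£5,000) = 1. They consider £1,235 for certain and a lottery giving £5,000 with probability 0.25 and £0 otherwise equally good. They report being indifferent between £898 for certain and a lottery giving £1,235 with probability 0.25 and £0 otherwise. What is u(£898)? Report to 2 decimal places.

0.06

From the first indifference, u(£1,235) = 0.25·u(£5,000) + 0.75·u(£0) = 0.25·1 + 0.75·0 = 0.25.
Then u(£898) = 0.25·u(£1,235) + 0.75·u(£0) = 0.25·0.25 + 0.75·0.00 = 0.0625.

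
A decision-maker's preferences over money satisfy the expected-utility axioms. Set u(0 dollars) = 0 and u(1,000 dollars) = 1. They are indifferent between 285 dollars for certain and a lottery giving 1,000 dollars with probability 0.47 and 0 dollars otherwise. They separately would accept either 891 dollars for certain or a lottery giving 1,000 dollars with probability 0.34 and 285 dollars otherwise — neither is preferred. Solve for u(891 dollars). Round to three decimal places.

The first gamble pins u(285 dollars): it must equal 0.47·1 + 0.53·0 = 0.47.
Then u(891 dollars) = 0.34·u(1,000 dollars) + 0.66·u(285 dollars) = 0.34·1.00 + 0.66·0.47 = 0.6502.

0.650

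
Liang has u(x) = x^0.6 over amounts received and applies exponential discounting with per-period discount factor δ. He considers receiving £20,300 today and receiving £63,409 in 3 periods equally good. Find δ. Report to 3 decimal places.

δ ≈ 0.796

The payoff in 3 periods is discounted by δ^3, so u(20300) = δ^3·u(63409) and δ^3 = u(20300)/u(63409).
With u(x) = x^0.6: δ^3 = 20300^0.6/63409^0.6 = (20300/63409)^0.6 = 0.50490.
Hence δ = (0.50490)^(1/3) = 0.79629.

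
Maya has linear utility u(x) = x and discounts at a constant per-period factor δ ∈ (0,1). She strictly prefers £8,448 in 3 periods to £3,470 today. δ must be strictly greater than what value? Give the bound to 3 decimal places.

δ > 0.743

The preference means 3470 < δ^3·8448.
Hence δ^3 > 3470/8448 = 0.41075, and x ↦ x^(1/3) is increasing on (0,∞).
δ > 0.41075^(1/3) = 0.743.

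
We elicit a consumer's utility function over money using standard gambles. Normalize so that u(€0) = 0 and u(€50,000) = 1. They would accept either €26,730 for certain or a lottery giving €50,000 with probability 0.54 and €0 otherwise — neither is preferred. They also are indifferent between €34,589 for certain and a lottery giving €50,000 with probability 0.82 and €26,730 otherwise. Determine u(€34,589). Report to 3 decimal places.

From the first indifference, u(€26,730) = 0.54·u(€50,000) + 0.46·u(€0) = 0.54·1 + 0.46·0 = 0.54.
Then u(€34,589) = 0.82·u(€50,000) + 0.18·u(€26,730) = 0.82·1.00 + 0.18·0.54 = 0.9172.

0.917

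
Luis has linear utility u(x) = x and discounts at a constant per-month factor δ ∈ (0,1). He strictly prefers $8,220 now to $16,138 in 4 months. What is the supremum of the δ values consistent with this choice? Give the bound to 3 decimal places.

δ < 0.845

Under u(x) = x this choice says 8220 > δ^4·16138.
So δ^4 < 8220/16138 = 0.50936; taking the 4th root of both positive sides preserves the inequality.
δ < (8220/16138)^(1/4) ≈ 0.845.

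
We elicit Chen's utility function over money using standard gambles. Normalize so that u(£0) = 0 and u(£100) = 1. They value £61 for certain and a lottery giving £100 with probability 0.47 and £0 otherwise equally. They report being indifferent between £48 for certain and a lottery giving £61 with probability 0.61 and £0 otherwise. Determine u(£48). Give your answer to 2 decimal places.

The first gamble pins u(£61): it must equal 0.47·1 + 0.53·0 = 0.47.
The second indifference gives u(£48) = 0.61·u(£61) + 0.39·u(£0) = 0.61·0.47 + 0.39·0.00 = 0.2867.

0.29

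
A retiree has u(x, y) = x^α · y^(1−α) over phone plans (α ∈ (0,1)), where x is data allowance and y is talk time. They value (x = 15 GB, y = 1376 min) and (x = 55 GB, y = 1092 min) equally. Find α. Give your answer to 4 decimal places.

The Cobb–Douglas utilities coincide, so 15^α·1376^(1−α) = 55^α·1092^(1−α).
Taking logs: α·ln 15 + (1−α)·ln 1376 = α·ln 55 + (1−α)·ln 1092, i.e. α·-1.2992830 = (1−α)·-0.2311699.
With A = -1.2992830 and B = -0.2311699: α·A = (1−α)·B, so α = B/(A+B) = -0.2311699/-1.5304529 ≈ 0.1510.

α ≈ 0.1510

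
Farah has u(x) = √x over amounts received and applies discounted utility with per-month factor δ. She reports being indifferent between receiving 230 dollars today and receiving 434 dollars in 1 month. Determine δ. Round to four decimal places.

Indifference means u(230) = δ · u(434), so δ = u(230)/u(434).
With u(x) = √x: δ = √230/√434 = √(230/434) = 0.72798.

δ ≈ 0.7280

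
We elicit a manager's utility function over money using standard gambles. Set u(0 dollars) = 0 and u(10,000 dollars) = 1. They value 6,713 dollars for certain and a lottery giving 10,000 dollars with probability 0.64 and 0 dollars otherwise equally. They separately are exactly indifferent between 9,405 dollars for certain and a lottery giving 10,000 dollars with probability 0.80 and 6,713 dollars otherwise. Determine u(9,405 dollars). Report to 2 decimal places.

0.93

From the first indifference, u(6,713 dollars) = 0.64·u(10,000 dollars) + 0.36·u(0 dollars) = 0.64·1 + 0.36·0 = 0.64.
Then u(9,405 dollars) = 0.80·u(10,000 dollars) + 0.20·u(6,713 dollars) = 0.80·1.00 + 0.20·0.64 = 0.9280.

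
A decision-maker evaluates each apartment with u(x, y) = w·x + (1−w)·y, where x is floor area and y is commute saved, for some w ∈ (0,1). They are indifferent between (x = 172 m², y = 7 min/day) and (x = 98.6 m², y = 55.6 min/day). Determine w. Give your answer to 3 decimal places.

w = 0.398

Equating utilities: w·172 + (1−w)·7 = w·98.6 + (1−w)·55.6.
w·(172−98.6) = (1−w)·(55.6−7), i.e. w·73.4 = (1−w)·48.6.
The marginal rate of substitution is 48.6/73.4, so w = 48.6/(73.4+48.6) = 0.398.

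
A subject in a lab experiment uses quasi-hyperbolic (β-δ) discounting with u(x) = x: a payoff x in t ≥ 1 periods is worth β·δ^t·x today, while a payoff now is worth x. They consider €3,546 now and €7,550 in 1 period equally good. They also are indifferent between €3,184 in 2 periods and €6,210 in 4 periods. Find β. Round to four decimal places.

The second indifference involves only future payoffs, so β cancels: β·δ^2·3184 = β·δ^4·6210, giving δ^2 = 3184/6210 = 0.51272, so δ = 0.71605.
Substituting δ into 3546 = β·δ·7550: β = 3546/(5406.145) ≈ 0.6559.

β ≈ 0.6559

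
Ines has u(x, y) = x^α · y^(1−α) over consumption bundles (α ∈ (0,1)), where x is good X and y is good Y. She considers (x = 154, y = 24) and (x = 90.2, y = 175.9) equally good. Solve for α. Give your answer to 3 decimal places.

Set the two utilities equal: 154^α·24^(1−α) = 90.2^α·175.9^(1−α).
(154/90.2)^α = (175.9/24)^(1−α); take logs: α·ln(154/90.2) = (1−α)·ln(175.9/24), i.e. α·0.534923 = (1−α)·1.991862.
With A = 0.534923 and B = 1.991862: α·A = (1−α)·B, so α = B/(A+B) = 1.991862/2.526785 ≈ 0.788.

α ≈ 0.788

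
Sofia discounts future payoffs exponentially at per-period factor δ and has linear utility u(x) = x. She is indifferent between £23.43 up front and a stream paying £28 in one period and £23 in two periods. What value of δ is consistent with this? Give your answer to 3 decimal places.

δ ≈ 0.570

Equating present values: 23.43 = 28δ + 23δ².
Rearranged: 23δ² + 28δ − 23.43 = 0.
The positive root is δ = [−28 + √(28² + 4·23·23.43)] / (2·23) = (−28 + 54.218)/46 ≈ 0.570.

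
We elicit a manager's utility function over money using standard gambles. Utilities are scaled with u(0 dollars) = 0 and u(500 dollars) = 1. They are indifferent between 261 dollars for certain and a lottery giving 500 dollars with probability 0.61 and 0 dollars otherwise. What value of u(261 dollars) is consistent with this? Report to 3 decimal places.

0.610

By the standard-gamble method, u(261 dollars) is just the indifference probability on the best outcome: 0.61.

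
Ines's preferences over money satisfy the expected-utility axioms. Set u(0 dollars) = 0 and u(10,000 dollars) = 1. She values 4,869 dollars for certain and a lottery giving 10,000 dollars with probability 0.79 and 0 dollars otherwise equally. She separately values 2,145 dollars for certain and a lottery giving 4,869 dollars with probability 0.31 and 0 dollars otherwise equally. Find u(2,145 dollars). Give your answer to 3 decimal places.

0.245

From the first indifference, u(4,869 dollars) = 0.79·u(10,000 dollars) + 0.21·u(0 dollars) = 0.79·1 + 0.21·0 = 0.79.
Chaining: u(2,145 dollars) = 0.31·0.79 + 0.69·0.00 = 0.2449.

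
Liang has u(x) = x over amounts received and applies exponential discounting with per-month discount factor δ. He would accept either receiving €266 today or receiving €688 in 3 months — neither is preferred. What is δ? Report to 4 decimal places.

The payoff in 3 months is discounted by δ^3, so u(266) = δ^3·u(688) and δ^3 = u(266)/u(688).
With u(x) = x: δ^3 = 266/688 = 0.38663.
Hence δ = (0.38663)^(1/3) = 0.728503.

δ ≈ 0.7285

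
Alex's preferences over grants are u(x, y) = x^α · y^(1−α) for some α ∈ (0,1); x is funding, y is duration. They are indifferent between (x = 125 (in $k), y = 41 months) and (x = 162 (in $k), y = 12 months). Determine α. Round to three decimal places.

The Cobb–Douglas utilities coincide, so 125^α·41^(1−α) = 162^α·12^(1−α).
Rearrange to (125/162)^α = (12/41)^(1−α) and take logs: α·-0.259283 = (1−α)·-1.228665.
With A = -0.259283 and B = -1.228665: α·A = (1−α)·B, so α = B/(A+B) = -1.228665/-1.487948 ≈ 0.826.

α ≈ 0.826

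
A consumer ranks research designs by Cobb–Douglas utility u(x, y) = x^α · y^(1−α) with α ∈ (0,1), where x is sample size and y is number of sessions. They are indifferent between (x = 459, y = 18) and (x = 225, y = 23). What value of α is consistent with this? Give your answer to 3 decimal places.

Set the two utilities equal: 459^α·18^(1−α) = 225^α·23^(1−α).
(459/225)^α = (23/18)^(1−α); take logs: α·ln(459/225) = (1−α)·ln(23/18), i.e. α·0.712950 = (1−α)·0.245122.
So α/(1−α) = (0.245122)/(0.712950) = 0.343814, and α = 0.343814/1.343814 ≈ 0.256.

α ≈ 0.256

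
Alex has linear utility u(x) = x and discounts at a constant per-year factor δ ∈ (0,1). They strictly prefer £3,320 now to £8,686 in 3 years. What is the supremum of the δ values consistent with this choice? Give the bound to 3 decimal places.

The preference means 3320 > δ^3·8686.
So δ^3 < 3320/8686 = 0.38222; taking the cube root of both positive sides preserves the inequality.
δ < (3320/8686)^(1/3) ≈ 0.726.

δ < 0.726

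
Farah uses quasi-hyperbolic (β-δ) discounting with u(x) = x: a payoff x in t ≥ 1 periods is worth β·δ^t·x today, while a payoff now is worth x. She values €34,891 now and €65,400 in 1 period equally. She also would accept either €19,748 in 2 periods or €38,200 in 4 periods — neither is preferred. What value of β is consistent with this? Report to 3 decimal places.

β ≈ 0.742

Both payoffs in the second observation are in the future, so β drops out: δ^2·19748 = δ^4·38200 ⇒ δ^2 = 19748/38200 = 0.51696, so δ = 0.71900.
Now use the now-vs-future pair: 34891 = β·δ·65400 gives β = 34891/(0.71900·65400) ≈ 0.742.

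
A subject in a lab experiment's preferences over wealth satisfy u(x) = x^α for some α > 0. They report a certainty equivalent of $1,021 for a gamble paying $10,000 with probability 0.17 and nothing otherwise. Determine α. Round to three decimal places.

EU(lottery) = 0.17·10000^α + 0.83·0 = 0.17·10000^α.
Indifference: 1021^α = 0.17·10000^α, so (1021/10000)^α = 0.17.
Taking logs: α·ln(1021/10000) = ln(0.17), so α = -1.771957 / -2.281803 ≈ 0.777.

α ≈ 0.777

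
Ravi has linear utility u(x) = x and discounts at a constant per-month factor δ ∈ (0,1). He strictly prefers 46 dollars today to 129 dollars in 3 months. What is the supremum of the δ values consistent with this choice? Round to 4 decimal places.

δ < 0.7091

Under u(x) = x this choice says 46 > δ^3·129.
Dividing by 129: δ^3 < 0.35659. Both sides are positive, so the cube root keeps the direction.
δ < (46/129)^(1/3) ≈ 0.7091.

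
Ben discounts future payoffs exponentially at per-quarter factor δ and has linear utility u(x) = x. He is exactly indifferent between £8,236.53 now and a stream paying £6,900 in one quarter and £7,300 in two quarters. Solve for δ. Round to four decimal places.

δ ≈ 0.6900

Equating present values: 8236.53 = 6900δ + 7300δ².
That is, 7300δ² + 6900δ − 8236.53 = 0, a quadratic in δ.
The positive root is δ = [−6900 + √(6900² + 4·7300·8236.53)] / (2·7300) = (−6900 + 16974.000)/14600 ≈ 0.6900.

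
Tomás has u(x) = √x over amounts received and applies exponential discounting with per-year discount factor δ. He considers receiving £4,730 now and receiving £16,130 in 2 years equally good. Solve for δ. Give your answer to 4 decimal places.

Equating discounted utilities: u(4730) = δ^2·u(16130) ⇒ δ^2 = u(4730)/u(16130).
With u(x) = √x: δ^2 = √4730/√16130 = √(4730/16130) = 0.54152.
So δ = 0.54152^(1/2) ≈ 0.7359.

δ ≈ 0.7359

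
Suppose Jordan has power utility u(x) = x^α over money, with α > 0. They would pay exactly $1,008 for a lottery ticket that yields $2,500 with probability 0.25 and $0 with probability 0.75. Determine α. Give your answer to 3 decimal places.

The lottery's expected utility is 0.25·u(2500) + 0.75·u(0) = 0.25·2500^α (since u(0) = 0 for α > 0).
Setting u(1008) equal to that: 1008^α = 0.25·2500^α ⇒ (1008/2500)^α = 0.25.
Take logs: α = ln 0.25 / ln(1008/2500) ≈ 1.52621.

α ≈ 1.526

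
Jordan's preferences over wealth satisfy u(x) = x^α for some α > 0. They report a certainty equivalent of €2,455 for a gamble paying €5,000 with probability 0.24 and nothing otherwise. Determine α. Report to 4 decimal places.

The lottery's expected utility is 0.24·u(5000) + 0.76·u(0) = 0.24·5000^α (since u(0) = 0 for α > 0).
Equating: 2455^α = 0.24·5000^α, i.e. 0.4910^α = 0.24.
Take logs: α = ln 0.24 / ln(2455/5000) ≈ 2.006318.

α ≈ 2.0063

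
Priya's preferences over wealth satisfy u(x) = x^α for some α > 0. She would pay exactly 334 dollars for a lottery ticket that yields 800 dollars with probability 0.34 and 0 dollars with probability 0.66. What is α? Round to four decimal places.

α ≈ 1.2351

Since u(0) = 0, the lottery's EU is 0.34·800^α.
Equating: 334^α = 0.34·800^α, i.e. 0.4175^α = 0.34.
Take logs: α = ln 0.34 / ln(334/800) ≈ 1.235084.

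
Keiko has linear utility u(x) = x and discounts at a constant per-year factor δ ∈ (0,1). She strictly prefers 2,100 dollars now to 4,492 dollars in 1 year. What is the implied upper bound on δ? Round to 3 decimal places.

Under u(x) = x this choice says 2100 > δ·4492.
Dividing through by 4492 gives δ < 0.46750.

δ < 0.467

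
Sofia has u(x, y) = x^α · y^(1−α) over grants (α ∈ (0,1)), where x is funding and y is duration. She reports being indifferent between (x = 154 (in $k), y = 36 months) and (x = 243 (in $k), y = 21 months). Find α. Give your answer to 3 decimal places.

Set the two utilities equal: 154^α·36^(1−α) = 243^α·21^(1−α).
Rearrange to (154/243)^α = (21/36)^(1−α) and take logs: α·-0.456109 = (1−α)·-0.538997.
Thus α·(-0.995106) = -0.538997, so α = -0.538997/-0.995106 ≈ 0.542.

α ≈ 0.542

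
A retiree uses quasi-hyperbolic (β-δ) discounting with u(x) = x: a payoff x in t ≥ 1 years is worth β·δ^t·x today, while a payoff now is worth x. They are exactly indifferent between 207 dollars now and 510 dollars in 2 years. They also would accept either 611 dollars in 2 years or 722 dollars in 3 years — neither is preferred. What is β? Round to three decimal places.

Both payoffs in the second observation are in the future, so β drops out: δ^2·611 = δ^3·722 ⇒ δ = 611/722 = 0.84626.
Substituting δ into 207 = β·δ^2·510: β = 207/(365.240) ≈ 0.567.

β ≈ 0.567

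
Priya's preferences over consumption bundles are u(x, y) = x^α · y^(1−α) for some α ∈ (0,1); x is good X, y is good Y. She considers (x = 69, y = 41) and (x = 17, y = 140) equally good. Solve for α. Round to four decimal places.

Indifference: 69^α · 41^(1−α) = 17^α · 140^(1−α).
(69/17)^α = (140/41)^(1−α); take logs: α·ln(69/17) = (1−α)·ln(140/41), i.e. α·1.4008932 = (1−α)·1.2280704.
Thus α·(2.6289636) = 1.2280704, so α = 1.2280704/2.6289636 ≈ 0.4671.

α ≈ 0.4671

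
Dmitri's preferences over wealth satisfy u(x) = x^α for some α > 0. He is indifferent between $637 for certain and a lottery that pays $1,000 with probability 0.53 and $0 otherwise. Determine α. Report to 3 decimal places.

α ≈ 1.408

Since u(0) = 0, the lottery's EU is 0.53·1000^α.
Equating: 637^α = 0.53·1000^α, i.e. 0.6370^α = 0.53.
Taking logs: α·ln(637/1000) = ln(0.53), so α = -0.634878 / -0.450986 ≈ 1.408.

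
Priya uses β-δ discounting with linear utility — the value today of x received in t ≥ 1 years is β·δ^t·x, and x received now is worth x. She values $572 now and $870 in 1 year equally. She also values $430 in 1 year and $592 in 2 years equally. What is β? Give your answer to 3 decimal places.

The second indifference involves only future payoffs, so β cancels: β·δ^1·430 = β·δ^2·592, giving δ = 430/592 = 0.72635.
Substituting δ into 572 = β·δ·870: β = 572/(631.926) ≈ 0.905.

β ≈ 0.905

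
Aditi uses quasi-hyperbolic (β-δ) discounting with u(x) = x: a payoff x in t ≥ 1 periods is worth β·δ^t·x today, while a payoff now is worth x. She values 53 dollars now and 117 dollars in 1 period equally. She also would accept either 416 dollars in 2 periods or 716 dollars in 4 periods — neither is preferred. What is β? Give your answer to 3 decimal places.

Both payoffs in the second observation are in the future, so β drops out: δ^2·416 = δ^4·716 ⇒ δ^2 = 416/716 = 0.58101, so δ = 0.76224.
Now use the now-vs-future pair: 53 = β·δ·117 gives β = 53/(0.76224·117) ≈ 0.594.

β ≈ 0.594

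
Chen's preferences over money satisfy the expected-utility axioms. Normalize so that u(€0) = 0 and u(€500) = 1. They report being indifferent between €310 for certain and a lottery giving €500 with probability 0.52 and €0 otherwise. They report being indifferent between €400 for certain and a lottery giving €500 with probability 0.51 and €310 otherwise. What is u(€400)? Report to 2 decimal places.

From the first indifference, u(€310) = 0.52·u(€500) + 0.48·u(€0) = 0.52·1 + 0.48·0 = 0.52.
Then u(€400) = 0.51·u(€500) + 0.49·u(€310) = 0.51·1.00 + 0.49·0.52 = 0.7648.

0.76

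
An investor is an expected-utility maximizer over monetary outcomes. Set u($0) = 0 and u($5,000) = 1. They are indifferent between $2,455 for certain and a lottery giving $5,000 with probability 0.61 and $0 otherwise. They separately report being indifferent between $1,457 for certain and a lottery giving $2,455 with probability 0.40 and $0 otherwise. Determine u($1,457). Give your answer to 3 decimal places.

0.244

First, u($2,455) = 0.61·u($5,000) + 0.39·u($0) = 0.61.
Chaining: u($1,457) = 0.40·0.61 + 0.60·0.00 = 0.2440.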